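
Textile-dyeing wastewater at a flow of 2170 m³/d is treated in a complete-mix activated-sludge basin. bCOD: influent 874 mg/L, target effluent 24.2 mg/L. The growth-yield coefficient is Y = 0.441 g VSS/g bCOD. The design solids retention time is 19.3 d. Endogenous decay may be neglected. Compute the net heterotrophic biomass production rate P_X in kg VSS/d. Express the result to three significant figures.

P_X ≈ 813 kg VSS/d

No decay correction is needed, so Y_obs = Y = 0.441.
Substrate removed = Q·(S₀ − S) = 2170 m³/d × (874 − 24.2) g/m³ = 1.84×10^6 g/d = 1844 kg/d.
P_X = Y_obs · Q(S₀ − S) = 0.4410 × 1844 = 813.2 kg VSS/d.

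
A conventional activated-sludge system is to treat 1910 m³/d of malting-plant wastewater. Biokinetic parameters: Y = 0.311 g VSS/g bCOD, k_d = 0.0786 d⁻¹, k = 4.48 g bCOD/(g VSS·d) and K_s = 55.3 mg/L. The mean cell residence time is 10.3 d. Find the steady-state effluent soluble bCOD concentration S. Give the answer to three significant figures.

S ≈ 7.98 mg/L

Effluent substrate depends only on kinetics and SRT: S = K_s(1 + k_d θ_c) / [θ_c(Yk − k_d) − 1] = 55.3 × (1 + 0.0786 × 10.3) / [10.3 × (0.311 × 4.48 − 0.0786) − 1] = 100.1 / 12.54 = 7.979 mg/L.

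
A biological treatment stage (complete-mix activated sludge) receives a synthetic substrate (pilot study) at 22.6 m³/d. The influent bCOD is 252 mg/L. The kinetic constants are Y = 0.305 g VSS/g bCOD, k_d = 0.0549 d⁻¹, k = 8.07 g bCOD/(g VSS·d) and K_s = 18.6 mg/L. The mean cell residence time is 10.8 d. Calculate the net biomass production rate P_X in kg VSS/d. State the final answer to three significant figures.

P_X ≈ 1.09 kg VSS/d

From the Monod/SRT balance for a CMAS, S = K_s·(1+k_d θ_c)/[θ_c·(Y k − k_d) − 1] = 18.6 × (1 + 0.0549 × 10.8) / [10.8 × (0.305 × 8.07 − 0.0549) − 1] = 29.63 / 24.99 = 1.186 mg/L.
Y_obs = Y / (1 + k_d θ_c) = 0.305 / (1 + 0.0549 × 10.8) = 0.305 / 1.593 = 0.1915.
Substrate removed = Q·(S₀ − S) = 22.6 m³/d × (252 − 1.19) g/m³ = 5.67×10^3 g/d = 5.668 kg/d.
Net biomass production P_X = Y_obs × Q·(S₀ − S) = 0.1915 × 5.668 = 1.085 kg VSS/d.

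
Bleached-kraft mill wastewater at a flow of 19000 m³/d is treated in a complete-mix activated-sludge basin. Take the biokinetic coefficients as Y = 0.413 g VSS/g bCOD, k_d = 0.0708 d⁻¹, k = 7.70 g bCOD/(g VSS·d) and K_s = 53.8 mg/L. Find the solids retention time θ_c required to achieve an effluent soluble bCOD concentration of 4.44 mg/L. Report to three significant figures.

θ_c ≈ 5.83 d

At the target effluent, Y k S/(K_s+S) = 0.413×7.70×4.44/58.24 = 0.2424 d⁻¹.
θ_c = 1/(μ − k_d) = 1/(0.2424 − 0.0708) = 1/0.1716 = 5.826 d.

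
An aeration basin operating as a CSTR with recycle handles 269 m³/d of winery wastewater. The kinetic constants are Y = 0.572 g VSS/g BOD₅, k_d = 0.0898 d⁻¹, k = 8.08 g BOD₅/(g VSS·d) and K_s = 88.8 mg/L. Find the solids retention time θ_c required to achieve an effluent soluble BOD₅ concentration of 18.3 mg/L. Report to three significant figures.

At the target effluent, Y k S/(K_s+S) = 0.572×8.08×18.3/107.1 = 0.7897 d⁻¹.
1/θ_c = 0.7897 − 0.0898 = 0.6999 d⁻¹, so θ_c = 1.429 d.

θ_c ≈ 1.43 d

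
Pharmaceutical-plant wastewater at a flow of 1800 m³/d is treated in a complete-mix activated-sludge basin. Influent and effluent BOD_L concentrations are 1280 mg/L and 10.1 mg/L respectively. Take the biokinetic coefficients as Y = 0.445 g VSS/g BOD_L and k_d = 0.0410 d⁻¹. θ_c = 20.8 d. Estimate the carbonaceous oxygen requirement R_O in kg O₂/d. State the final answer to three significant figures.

R_O ≈ 1510 kg O₂/d

Observed yield with endogenous decay: Y_obs = Y / (1 + k_d·θ_c) = 0.445 / (1 + 0.0410 × 20.8) = 0.445 / 1.853 = 0.2402 g VSS/g BOD_L.
ΔS = 1280 − 10.1 = 1270 mg/L, so the substrate removal rate is 1800 × 1270/1000 = 2286 kg BOD_L/d.
Net sludge production P_X = 0.2402 × 2286 = 549.0 kg VSS/d.
R_O = Q·ΔS − 1.42 P_X = 2286 − 779.6 = 1506 kg O₂/d.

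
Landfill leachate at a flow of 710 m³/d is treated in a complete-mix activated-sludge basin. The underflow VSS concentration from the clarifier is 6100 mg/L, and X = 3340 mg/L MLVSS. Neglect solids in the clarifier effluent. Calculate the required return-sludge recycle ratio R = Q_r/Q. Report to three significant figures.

R ≈ 1.21

R = Q_r/Q = X/(X_r − X) = 3340 / (6100 − 3340) = 1.210.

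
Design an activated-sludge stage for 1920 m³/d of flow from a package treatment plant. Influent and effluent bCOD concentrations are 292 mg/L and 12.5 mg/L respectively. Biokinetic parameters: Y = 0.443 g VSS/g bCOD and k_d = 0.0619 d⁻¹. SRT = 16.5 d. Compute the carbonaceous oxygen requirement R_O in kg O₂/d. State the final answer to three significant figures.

R_O ≈ 370 kg O₂/d

The observed yield is Y_obs = Y/(1 + k_d·θ_c) = 0.443 / (1 + 0.0619 × 16.5) = 0.443 / 2.021 = 0.2192 g VSS per g bCOD removed.
Substrate removed = Q·(S₀ − S) = 1920 m³/d × (292 − 12.5) g/m³ = 5.37×10^5 g/d = 536.6 kg/d.
P_X = Y_obs·Q·(S₀ − S) = 0.2192 × 536.6 = 117.6 kg VSS/d.
Carbonaceous O₂ demand = substrate oxidised − cell-mass equivalent = 536.6 − 1.42 × 117.6 = 369.6 kg O₂/d.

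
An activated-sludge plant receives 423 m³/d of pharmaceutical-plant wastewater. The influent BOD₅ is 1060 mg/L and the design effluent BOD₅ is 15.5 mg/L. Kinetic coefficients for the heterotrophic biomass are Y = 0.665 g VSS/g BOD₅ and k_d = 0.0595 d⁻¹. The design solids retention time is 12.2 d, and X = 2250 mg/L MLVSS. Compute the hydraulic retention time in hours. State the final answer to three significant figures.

Steady-state biomass mass balance: V·X·(1 + k_d·θ_c) = Y·Q·(S₀ − S)·θ_c, so V = 0.665 × 423 × (1060 − 15.5) × 12.2 / [2250 × (1 + 0.0595 × 12.2)] = 3.58×10^6 / 3883 = 923.1 m³.
Hydraulic retention time τ = V/Q = 923.1 / 423 = 2.182 d = 52.37 h.

τ ≈ 52.4 h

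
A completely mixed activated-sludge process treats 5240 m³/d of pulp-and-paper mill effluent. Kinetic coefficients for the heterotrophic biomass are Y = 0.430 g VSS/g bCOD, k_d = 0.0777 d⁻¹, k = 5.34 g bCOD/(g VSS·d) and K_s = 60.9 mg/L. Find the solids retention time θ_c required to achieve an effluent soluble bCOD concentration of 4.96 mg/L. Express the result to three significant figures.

Specific growth rate at S = 4.96 mg/L: μ = YkS/(K_s+S) = 0.430·5.34·4.96/(60.9+4.96) = 0.1729 d⁻¹.
Then 1/θ_c = μ − k_d = 0.1729 − 0.0777 = 0.09523 d⁻¹, giving θ_c = 10.50 d.

θ_c ≈ 10.5 d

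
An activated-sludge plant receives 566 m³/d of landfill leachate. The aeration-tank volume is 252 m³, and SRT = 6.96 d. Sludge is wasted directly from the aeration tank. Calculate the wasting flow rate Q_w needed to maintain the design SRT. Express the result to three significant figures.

With mixed-liquor wasting, θ_c = V/Q_w, so Q_w = V/θ_c = 252.0/6.96 = 36.21 m³/d.

Q_w ≈ 36.2 m³/d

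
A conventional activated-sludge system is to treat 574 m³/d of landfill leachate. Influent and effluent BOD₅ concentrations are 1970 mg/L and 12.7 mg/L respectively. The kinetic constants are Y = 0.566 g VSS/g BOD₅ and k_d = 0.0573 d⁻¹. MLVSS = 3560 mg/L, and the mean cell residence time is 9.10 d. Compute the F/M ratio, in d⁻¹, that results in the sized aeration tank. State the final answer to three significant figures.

F/M ≈ 0.297 d⁻¹

Rearranging the biomass balance for a CMAS with decay, V = Y·Q·ΔS·θ_c / [X·(1+k_d θ_c)] = 0.566 × 574 × (1970 − 12.7) × 9.10 / [3560 × (1 + 0.0573 × 9.10)] = 5.79×10^6 / 5416 = 1068 m³.
F/M = applied load / biomass = Q·S₀/(V·X) = 574 × 1970 / (1068 × 3560) = 0.2973 d⁻¹.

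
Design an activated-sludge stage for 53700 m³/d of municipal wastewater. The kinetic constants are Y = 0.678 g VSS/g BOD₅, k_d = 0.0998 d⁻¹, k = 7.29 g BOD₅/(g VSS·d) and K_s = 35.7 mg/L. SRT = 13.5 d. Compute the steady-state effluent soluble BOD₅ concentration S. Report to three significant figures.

S ≈ 1.30 mg/L

From the Monod/SRT balance for a CMAS, S = K_s·(1+k_d θ_c)/[θ_c·(Y k − k_d) − 1] = 35.7 × (1 + 0.0998 × 13.5) / [13.5 × (0.678 × 7.29 − 0.0998) − 1] = 83.80 / 64.38 = 1.302 mg/L.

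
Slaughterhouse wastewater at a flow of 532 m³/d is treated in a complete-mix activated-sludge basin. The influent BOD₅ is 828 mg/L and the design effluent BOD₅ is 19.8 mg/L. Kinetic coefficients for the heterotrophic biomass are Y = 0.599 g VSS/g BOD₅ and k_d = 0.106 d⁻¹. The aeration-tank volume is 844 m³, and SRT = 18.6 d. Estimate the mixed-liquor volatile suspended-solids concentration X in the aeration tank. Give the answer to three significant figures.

X ≈ 1910 mg/L

From V·X·(1 + k_d·θ_c) = Y·Q·(S₀ − S)·θ_c: X = 0.599 × 532 × (828 − 19.8) × 18.6 / [844 × (1 + 0.106 × 18.6)] = 1910 mg/L.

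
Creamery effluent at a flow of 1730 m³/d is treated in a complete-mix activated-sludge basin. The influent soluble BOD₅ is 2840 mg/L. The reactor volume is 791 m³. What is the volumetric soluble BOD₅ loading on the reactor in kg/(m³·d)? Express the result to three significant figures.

L_v ≈ 6.21 kg soluble BOD₅/(m³·d)

Applied soluble BOD₅ load per unit volume = Q·S₀/V = (1730 × 2840/1000)/791.0 = 6.211 kg soluble BOD₅·m⁻³·d⁻¹.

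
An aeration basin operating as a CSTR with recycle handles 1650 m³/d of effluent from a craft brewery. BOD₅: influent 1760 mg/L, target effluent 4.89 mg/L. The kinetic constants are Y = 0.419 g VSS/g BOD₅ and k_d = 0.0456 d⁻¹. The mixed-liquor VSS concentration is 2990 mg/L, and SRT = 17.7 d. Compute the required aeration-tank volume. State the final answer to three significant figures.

Rearranging the biomass balance for a CMAS with decay, V = Y·Q·ΔS·θ_c / [X·(1+k_d θ_c)] = 0.419 × 1650 × (1760 − 4.89) × 17.7 / [2990 × (1 + 0.0456 × 17.7)] = 2.15×10^7 / 5403 = 3975 m³.

V ≈ 3970 m³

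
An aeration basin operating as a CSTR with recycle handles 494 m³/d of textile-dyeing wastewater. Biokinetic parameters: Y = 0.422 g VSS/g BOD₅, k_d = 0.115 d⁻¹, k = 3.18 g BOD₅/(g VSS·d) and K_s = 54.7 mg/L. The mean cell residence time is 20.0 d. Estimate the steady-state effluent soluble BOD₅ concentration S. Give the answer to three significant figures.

S ≈ 7.67 mg/L

From the Monod/SRT balance for a CMAS, S = K_s·(1+k_d θ_c)/[θ_c·(Y k − k_d) − 1] = 54.7 × (1 + 0.115 × 20.0) / [20.0 × (0.422 × 3.18 − 0.115) − 1] = 180.5 / 23.54 = 7.668 mg/L.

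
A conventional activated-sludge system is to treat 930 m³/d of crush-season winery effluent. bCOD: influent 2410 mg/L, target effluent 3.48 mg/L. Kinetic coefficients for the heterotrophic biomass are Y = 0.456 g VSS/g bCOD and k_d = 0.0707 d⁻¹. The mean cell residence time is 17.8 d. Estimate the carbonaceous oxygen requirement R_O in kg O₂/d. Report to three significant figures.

R_O ≈ 1600 kg O₂/d

Observed yield with endogenous decay: Y_obs = Y / (1 + k_d·θ_c) = 0.456 / (1 + 0.0707 × 17.8) = 0.456 / 2.258 = 0.2019 g VSS/g bCOD.
Substrate removed = Q·(S₀ − S) = 930 m³/d × (2410 − 3.48) g/m³ = 2.24×10^6 g/d = 2238 kg/d.
Biomass synthesised: P_X = Y_obs × 2238 = 451.9 kg VSS/d.
R_O = Q·ΔS − 1.42 P_X = 2238 − 641.7 = 1596 kg O₂/d.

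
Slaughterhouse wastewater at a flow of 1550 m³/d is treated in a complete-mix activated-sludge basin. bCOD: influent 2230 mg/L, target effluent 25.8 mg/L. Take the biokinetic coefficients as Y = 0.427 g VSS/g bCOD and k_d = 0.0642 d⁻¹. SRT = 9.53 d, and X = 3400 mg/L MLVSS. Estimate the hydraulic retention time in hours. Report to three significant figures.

Steady-state biomass mass balance: V·X·(1 + k_d·θ_c) = Y·Q·(S₀ − S)·θ_c, so V = 0.427 × 1550 × (2230 − 25.8) × 9.53 / [3400 × (1 + 0.0642 × 9.53)] = 1.39×10^7 / 5480 = 2537 m³.
τ = V/Q = 2537/1550 = 1.637 d, or 39.28 h.

τ ≈ 39.3 h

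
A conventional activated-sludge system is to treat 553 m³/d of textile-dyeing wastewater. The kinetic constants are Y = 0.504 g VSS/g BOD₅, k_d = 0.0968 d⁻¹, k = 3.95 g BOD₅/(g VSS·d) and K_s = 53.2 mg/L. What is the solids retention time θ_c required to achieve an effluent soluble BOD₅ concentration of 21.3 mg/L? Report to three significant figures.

Specific growth rate at S = 21.3 mg/L: μ = YkS/(K_s+S) = 0.504·3.95·21.3/(53.2+21.3) = 0.5692 d⁻¹.
θ_c = 1/(μ − k_d) = 1/(0.5692 − 0.0968) = 1/0.4724 = 2.117 d.

θ_c ≈ 2.12 d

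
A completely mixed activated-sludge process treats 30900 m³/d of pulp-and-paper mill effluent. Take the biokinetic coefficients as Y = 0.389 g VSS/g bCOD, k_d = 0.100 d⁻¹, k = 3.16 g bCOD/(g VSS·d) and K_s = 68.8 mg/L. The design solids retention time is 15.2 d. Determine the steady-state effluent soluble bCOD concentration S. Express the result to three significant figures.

For a completely mixed reactor with recycle the Lawrence–McCarty relation gives S = K_s·(1 + k_d·θ_c) / [θ_c·(Y·k − k_d) − 1] = 68.8 × (1 + 0.100 × 15.2) / [15.2 × (0.389 × 3.16 − 0.100) − 1] = 173.4 / 16.16 = 10.73 mg/L.

S ≈ 10.7 mg/L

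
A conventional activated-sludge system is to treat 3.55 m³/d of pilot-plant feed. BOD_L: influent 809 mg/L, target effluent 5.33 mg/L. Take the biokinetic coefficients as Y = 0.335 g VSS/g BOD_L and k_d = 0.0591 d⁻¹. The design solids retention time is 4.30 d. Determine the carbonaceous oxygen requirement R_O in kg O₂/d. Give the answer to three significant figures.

R_O ≈ 1.77 kg O₂/d

Observed yield with endogenous decay: Y_obs = Y / (1 + k_d·θ_c) = 0.335 / (1 + 0.0591 × 4.30) = 0.335 / 1.254 = 0.2671 g VSS/g BOD_L.
ΔS = 809 − 5.33 = 803.7 mg/L, so the substrate removal rate is 3.55 × 803.7/1000 = 2.853 kg BOD_L/d.
Biomass synthesised: P_X = Y_obs × 2.853 = 0.7621 kg VSS/d.
Carbonaceous O₂ demand = substrate oxidised − cell-mass equivalent = 2.853 − 1.42 × 0.7621 = 1.771 kg O₂/d.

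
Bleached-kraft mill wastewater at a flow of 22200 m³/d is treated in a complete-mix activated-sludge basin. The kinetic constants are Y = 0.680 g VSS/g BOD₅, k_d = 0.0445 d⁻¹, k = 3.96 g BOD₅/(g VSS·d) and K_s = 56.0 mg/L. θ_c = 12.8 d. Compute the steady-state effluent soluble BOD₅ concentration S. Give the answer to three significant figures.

Effluent substrate depends only on kinetics and SRT: S = K_s(1 + k_d θ_c) / [θ_c(Yk − k_d) − 1] = 56.0 × (1 + 0.0445 × 12.8) / [12.8 × (0.680 × 3.96 − 0.0445) − 1] = 87.90 / 32.90 = 2.672 mg/L.

S ≈ 2.67 mg/L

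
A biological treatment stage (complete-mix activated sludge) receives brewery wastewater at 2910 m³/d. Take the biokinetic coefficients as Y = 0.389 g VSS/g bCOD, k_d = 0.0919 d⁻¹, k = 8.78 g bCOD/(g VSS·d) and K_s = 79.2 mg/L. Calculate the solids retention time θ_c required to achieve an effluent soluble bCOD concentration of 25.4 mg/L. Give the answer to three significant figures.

From 1/θ_c = Y·k·S/(K_s + S) − k_d: Y·k·S/(K_s+S) = 0.389 × 8.78 × 25.4 / (79.2 + 25.4) = 0.8294 d⁻¹.
θ_c = 1/(μ − k_d) = 1/(0.8294 − 0.0919) = 1/0.7375 = 1.356 d.

θ_c ≈ 1.36 d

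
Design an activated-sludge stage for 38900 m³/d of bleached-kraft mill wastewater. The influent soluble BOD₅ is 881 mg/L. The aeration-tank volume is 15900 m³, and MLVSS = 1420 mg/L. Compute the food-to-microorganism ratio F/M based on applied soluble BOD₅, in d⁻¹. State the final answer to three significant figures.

F/M = applied load / biomass = Q·S₀/(V·X) = 38900 × 881 / (15900 × 1420) = 1.518 d⁻¹.

F/M ≈ 1.52 d⁻¹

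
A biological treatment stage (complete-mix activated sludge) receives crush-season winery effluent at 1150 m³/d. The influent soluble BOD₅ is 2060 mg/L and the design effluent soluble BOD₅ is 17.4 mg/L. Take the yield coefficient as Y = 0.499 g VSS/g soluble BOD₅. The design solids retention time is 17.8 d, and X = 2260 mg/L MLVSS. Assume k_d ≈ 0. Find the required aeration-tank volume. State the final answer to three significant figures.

V ≈ 9230 m³

With k_d = 0 the design equation reduces to V = Y Q (S₀−S) θ_c / X = 0.499 × 1150 × (2060 − 17.4) × 17.8 / 2260 = 9232 m³.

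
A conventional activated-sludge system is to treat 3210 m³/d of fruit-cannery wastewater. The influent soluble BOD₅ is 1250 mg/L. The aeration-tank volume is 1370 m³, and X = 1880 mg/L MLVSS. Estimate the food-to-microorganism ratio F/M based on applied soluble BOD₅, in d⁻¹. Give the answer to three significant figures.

Food-to-microorganism ratio F/M = Q S₀ / (V X) = 3210 × 1250 / (1370 × 1880) = 1.558 d⁻¹.

F/M ≈ 1.56 d⁻¹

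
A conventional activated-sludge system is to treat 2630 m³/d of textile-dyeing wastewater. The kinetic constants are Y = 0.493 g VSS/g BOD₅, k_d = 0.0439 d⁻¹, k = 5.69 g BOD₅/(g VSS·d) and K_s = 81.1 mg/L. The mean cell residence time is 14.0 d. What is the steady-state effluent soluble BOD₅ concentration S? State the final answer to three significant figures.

S ≈ 3.48 mg/L

For a completely mixed reactor with recycle the Lawrence–McCarty relation gives S = K_s·(1 + k_d·θ_c) / [θ_c·(Y·k − k_d) − 1] = 81.1 × (1 + 0.0439 × 14.0) / [14.0 × (0.493 × 5.69 − 0.0439) − 1] = 130.9 / 37.66 = 3.477 mg/L.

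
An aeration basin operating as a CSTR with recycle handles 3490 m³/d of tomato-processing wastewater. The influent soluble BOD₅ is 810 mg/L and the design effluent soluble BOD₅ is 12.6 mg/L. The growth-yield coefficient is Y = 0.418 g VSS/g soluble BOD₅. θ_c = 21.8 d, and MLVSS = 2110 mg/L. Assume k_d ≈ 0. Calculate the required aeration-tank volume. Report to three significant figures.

V ≈ 12000 m³

Biomass mass balance (decay neglected): V·X = Y·Q·(S₀ − S)·θ_c, so V = 0.418 × 3490 × (810 − 12.6) × 21.8 / 2110 = 12019 m³.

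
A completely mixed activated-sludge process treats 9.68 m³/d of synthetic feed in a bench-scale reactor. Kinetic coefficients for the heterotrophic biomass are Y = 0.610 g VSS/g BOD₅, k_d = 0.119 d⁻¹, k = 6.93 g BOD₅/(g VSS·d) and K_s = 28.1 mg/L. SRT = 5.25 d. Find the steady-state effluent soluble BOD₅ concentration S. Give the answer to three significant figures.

S ≈ 2.22 mg/L

Effluent substrate depends only on kinetics and SRT: S = K_s(1 + k_d θ_c) / [θ_c(Yk − k_d) − 1] = 28.1 × (1 + 0.119 × 5.25) / [5.25 × (0.610 × 6.93 − 0.119) − 1] = 45.66 / 20.57 = 2.220 mg/L.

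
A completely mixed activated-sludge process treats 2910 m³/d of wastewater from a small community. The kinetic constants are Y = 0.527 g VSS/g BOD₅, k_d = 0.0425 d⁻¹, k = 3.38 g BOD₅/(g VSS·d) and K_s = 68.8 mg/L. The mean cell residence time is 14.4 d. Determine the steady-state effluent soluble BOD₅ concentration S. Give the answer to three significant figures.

From the Monod/SRT balance for a CMAS, S = K_s·(1+k_d θ_c)/[θ_c·(Y k − k_d) − 1] = 68.8 × (1 + 0.0425 × 14.4) / [14.4 × (0.527 × 3.38 − 0.0425) − 1] = 110.9 / 24.04 = 4.614 mg/L.

S ≈ 4.61 mg/L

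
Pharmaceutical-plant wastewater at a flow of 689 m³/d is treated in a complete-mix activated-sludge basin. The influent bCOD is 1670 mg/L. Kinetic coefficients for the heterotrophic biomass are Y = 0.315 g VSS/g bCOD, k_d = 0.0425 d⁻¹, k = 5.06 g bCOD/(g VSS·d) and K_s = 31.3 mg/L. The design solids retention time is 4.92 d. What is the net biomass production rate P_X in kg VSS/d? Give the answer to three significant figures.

P_X ≈ 299 kg VSS/d

Effluent substrate depends only on kinetics and SRT: S = K_s(1 + k_d θ_c) / [θ_c(Yk − k_d) − 1] = 31.3 × (1 + 0.0425 × 4.92) / [4.92 × (0.315 × 5.06 − 0.0425) − 1] = 37.84 / 6.633 = 5.706 mg/L.
Y_obs = Y / (1 + k_d θ_c) = 0.315 / (1 + 0.0425 × 4.92) = 0.315 / 1.209 = 0.2605.
ΔS = 1670 − 5.71 = 1664 mg/L, so the substrate removal rate is 689 × 1664/1000 = 1147 kg bCOD/d.
Net biomass production P_X = Y_obs × Q·(S₀ − S) = 0.2605 × 1147 = 298.7 kg VSS/d.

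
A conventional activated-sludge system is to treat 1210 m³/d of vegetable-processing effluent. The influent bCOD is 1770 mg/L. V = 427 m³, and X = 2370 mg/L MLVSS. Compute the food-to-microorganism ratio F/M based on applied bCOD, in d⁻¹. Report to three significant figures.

F/M = applied load / biomass = Q·S₀/(V·X) = 1210 × 1770 / (427.0 × 2370) = 2.116 d⁻¹.

F/M ≈ 2.12 d⁻¹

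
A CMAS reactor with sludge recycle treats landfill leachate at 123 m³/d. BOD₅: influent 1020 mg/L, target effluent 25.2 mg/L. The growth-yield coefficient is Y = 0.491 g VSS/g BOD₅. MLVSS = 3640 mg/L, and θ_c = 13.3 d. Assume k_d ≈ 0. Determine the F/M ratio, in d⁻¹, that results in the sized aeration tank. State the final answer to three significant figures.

With k_d = 0 the design equation reduces to V = Y Q (S₀−S) θ_c / X = 0.491 × 123 × (1020 − 25.2) × 13.3 / 3640 = 219.5 m³.
F/M = Q·S₀ / (V·X) = 123 × 1020 / (219.5 × 3640) = 0.1570 g BOD₅·(g VSS·d)⁻¹.

F/M ≈ 0.157 d⁻¹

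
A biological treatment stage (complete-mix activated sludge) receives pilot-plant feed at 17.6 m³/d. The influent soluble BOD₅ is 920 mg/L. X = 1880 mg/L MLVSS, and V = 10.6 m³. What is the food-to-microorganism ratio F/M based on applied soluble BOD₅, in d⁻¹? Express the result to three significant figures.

Food-to-microorganism ratio F/M = Q S₀ / (V X) = 17.6 × 920 / (10.60 × 1880) = 0.8125 d⁻¹.

F/M ≈ 0.813 d⁻¹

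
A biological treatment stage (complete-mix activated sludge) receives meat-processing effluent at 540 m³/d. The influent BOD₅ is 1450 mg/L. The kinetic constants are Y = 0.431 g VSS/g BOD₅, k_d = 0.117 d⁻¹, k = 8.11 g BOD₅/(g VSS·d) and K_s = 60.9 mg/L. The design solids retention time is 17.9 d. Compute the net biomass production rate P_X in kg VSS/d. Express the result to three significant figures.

From the Monod/SRT balance for a CMAS, S = K_s·(1+k_d θ_c)/[θ_c·(Y k − k_d) − 1] = 60.9 × (1 + 0.117 × 17.9) / [17.9 × (0.431 × 8.11 − 0.117) − 1] = 188.4 / 59.47 = 3.169 mg/L.
The observed yield is Y_obs = Y/(1 + k_d·θ_c) = 0.431 / (1 + 0.117 × 17.9) = 0.431 / 3.094 = 0.1393 g VSS per g BOD₅ removed.
ΔS = 1450 − 3.17 = 1447 mg/L, so the substrate removal rate is 540 × 1447/1000 = 781.3 kg BOD₅/d.
Net biomass production P_X = Y_obs × Q·(S₀ − S) = 0.1393 × 781.3 = 108.8 kg VSS/d.

P_X ≈ 109 kg VSS/d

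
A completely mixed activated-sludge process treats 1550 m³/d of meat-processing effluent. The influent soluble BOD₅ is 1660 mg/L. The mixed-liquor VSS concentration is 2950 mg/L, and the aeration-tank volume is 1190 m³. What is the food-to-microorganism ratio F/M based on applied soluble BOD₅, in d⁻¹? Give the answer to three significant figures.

F/M = Q·S₀ / (V·X) = 1550 × 1660 / (1190 × 2950) = 0.7329 g soluble BOD₅·(g VSS·d)⁻¹.

F/M ≈ 0.733 d⁻¹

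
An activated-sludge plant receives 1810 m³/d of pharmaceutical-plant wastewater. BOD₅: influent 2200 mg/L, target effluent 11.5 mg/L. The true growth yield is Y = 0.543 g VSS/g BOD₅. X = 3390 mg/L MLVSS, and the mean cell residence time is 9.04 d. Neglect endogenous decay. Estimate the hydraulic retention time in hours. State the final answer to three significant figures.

τ ≈ 76.1 h

With k_d = 0 the design equation reduces to V = Y Q (S₀−S) θ_c / X = 0.543 × 1810 × (2200 − 11.5) × 9.04 / 3390 = 5736 m³.
Hydraulic retention time τ = V/Q = 5736 / 1810 = 3.169 d = 76.05 h.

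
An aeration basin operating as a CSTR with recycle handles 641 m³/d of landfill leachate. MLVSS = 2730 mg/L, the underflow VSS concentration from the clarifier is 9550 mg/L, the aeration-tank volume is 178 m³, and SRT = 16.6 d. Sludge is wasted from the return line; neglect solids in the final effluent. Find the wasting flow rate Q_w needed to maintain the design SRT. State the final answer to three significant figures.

Q_w ≈ 3.07 m³/d

Wasting from the return line (neglecting effluent solids): Q_w = V·X / (θ_c·X_r) = 178.0 × 2730 / (16.6 × 9550) = 3.065 m³/d.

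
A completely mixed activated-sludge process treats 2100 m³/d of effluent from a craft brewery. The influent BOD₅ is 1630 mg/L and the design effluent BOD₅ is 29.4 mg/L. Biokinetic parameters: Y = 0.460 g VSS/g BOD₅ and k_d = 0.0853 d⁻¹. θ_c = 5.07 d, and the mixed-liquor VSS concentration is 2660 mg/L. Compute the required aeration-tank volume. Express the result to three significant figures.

V ≈ 2060 m³

Rearranging the biomass balance for a CMAS with decay, V = Y·Q·ΔS·θ_c / [X·(1+k_d θ_c)] = 0.460 × 2100 × (1630 − 29.4) × 5.07 / [2660 × (1 + 0.0853 × 5.07)] = 7.84×10^6 / 3810 = 2057 m³.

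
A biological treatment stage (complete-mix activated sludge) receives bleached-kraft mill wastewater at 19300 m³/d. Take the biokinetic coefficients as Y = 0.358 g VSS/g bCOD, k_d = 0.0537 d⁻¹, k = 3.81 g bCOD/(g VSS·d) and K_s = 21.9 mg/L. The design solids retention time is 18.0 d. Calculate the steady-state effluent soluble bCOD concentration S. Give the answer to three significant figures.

S ≈ 1.91 mg/L

For a completely mixed reactor with recycle the Lawrence–McCarty relation gives S = K_s·(1 + k_d·θ_c) / [θ_c·(Y·k − k_d) − 1] = 21.9 × (1 + 0.0537 × 18.0) / [18.0 × (0.358 × 3.81 − 0.0537) − 1] = 43.07 / 22.59 = 1.907 mg/L.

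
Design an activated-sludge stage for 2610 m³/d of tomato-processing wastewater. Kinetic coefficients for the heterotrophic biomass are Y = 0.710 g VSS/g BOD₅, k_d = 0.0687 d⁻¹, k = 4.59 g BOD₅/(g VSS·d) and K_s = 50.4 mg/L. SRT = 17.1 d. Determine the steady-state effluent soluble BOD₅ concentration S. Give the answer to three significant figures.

For a completely mixed reactor with recycle the Lawrence–McCarty relation gives S = K_s·(1 + k_d·θ_c) / [θ_c·(Y·k − k_d) − 1] = 50.4 × (1 + 0.0687 × 17.1) / [17.1 × (0.710 × 4.59 − 0.0687) − 1] = 109.6 / 53.55 = 2.047 mg/L.

S ≈ 2.05 mg/L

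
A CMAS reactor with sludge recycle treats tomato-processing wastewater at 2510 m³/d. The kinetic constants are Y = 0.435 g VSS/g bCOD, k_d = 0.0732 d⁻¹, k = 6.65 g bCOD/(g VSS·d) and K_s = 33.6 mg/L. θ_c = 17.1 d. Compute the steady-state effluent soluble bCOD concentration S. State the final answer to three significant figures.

From the Monod/SRT balance for a CMAS, S = K_s·(1+k_d θ_c)/[θ_c·(Y k − k_d) − 1] = 33.6 × (1 + 0.0732 × 17.1) / [17.1 × (0.435 × 6.65 − 0.0732) − 1] = 75.66 / 47.21 = 1.602 mg/L.

S ≈ 1.60 mg/L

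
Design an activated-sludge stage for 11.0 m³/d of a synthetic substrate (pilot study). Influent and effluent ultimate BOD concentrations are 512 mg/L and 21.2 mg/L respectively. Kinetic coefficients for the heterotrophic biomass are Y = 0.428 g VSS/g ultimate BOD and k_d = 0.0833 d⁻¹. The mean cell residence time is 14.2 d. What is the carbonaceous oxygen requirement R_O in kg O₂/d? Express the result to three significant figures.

The observed yield is Y_obs = Y/(1 + k_d·θ_c) = 0.428 / (1 + 0.0833 × 14.2) = 0.428 / 2.183 = 0.1961 g VSS per g ultimate BOD removed.
Q·(S₀ − S) = 11.0 × (512 − 21.2) × 10⁻³ = 5.399 kg/d removed.
P_X = Y_obs·Q·(S₀ − S) = 0.1961 × 5.399 = 1.059 kg VSS/d.
Carbonaceous O₂ demand = substrate oxidised − cell-mass equivalent = 5.399 − 1.42 × 1.059 = 3.896 kg O₂/d.

R_O ≈ 3.90 kg O₂/d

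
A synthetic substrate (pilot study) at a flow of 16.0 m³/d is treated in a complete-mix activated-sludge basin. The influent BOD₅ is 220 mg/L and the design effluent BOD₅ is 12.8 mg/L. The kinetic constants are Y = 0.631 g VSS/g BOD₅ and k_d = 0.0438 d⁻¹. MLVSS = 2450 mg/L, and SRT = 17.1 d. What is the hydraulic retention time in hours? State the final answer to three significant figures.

τ ≈ 12.5 h

Steady-state biomass mass balance: V·X·(1 + k_d·θ_c) = Y·Q·(S₀ − S)·θ_c, so V = 0.631 × 16.0 × (220 − 12.8) × 17.1 / [2450 × (1 + 0.0438 × 17.1)] = 3.58×10^4 / 4285 = 8.348 m³.
HRT = V/Q = 8.348 m³ / 16.0 m³·d⁻¹ = 0.5218 d × 24 = 12.52 h.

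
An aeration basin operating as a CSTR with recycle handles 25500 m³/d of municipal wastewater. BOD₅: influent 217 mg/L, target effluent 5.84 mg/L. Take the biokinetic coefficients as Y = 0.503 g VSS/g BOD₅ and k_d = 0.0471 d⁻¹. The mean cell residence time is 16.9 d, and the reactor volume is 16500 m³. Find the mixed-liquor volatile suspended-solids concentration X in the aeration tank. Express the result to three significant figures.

X = Y·Q·ΔS·θ_c / [V·(1 + k_d θ_c)] = 0.503 × 25500 × (217 − 5.84) × 16.9 / [16500 × (1 + 0.0471 × 16.9)] = 1545 mg/L.

X ≈ 1540 mg/L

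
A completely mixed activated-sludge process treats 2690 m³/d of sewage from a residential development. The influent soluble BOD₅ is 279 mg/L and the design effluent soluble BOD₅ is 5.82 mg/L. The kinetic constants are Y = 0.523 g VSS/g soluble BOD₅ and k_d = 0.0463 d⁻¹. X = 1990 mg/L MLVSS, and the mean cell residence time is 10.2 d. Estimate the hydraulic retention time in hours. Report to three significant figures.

From the SRT design equation V = Y Q (S₀−S) θ_c / [X (1 + k_d θ_c)] = 0.523 × 2690 × (279 − 5.82) × 10.2 / [1990 × (1 + 0.0463 × 10.2)] = 3.92×10^6 / 2930 = 1338 m³.
Hydraulic retention time τ = V/Q = 1338 / 2690 = 0.4974 d = 11.94 h.

τ ≈ 11.9 h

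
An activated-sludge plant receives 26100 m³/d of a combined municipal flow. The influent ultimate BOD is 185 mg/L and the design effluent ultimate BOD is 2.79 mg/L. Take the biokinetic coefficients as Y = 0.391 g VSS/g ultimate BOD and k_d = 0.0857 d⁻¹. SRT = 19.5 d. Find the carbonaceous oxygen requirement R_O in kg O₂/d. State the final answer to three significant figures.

Observed yield with endogenous decay: Y_obs = Y / (1 + k_d·θ_c) = 0.391 / (1 + 0.0857 × 19.5) = 0.391 / 2.671 = 0.1464 g VSS/g ultimate BOD.
Substrate removed = Q·(S₀ − S) = 26100 m³/d × (185 − 2.79) g/m³ = 4.76×10^6 g/d = 4756 kg/d.
Net sludge production P_X = 0.1464 × 4756 = 696.1 kg VSS/d.
R_O = Q·ΔS − 1.42 P_X = 4756 − 988.5 = 3767 kg O₂/d.

R_O ≈ 3770 kg O₂/d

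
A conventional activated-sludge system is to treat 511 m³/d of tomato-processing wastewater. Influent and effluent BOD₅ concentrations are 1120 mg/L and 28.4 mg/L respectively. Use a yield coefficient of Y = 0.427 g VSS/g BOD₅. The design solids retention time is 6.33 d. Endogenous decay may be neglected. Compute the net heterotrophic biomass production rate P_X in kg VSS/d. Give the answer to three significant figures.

P_X ≈ 238 kg VSS/d

No decay correction is needed, so Y_obs = Y = 0.427.
ΔS = 1120 − 28.4 = 1092 mg/L, so the substrate removal rate is 511 × 1092/1000 = 557.8 kg BOD₅/d.
So the net sludge growth is P_X = 0.4270 × 557.8 = 238.2 kg VSS/d.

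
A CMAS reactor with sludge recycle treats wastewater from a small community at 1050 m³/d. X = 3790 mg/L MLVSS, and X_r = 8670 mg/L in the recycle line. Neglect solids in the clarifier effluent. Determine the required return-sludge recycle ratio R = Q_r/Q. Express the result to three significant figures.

R ≈ 0.777

R = Q_r/Q = X/(X_r − X) = 3790 / (8670 − 3790) = 0.7766.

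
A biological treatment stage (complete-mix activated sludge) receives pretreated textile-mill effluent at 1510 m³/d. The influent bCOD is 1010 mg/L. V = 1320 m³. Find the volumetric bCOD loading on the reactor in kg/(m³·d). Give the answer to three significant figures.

L_v = Q S₀ / V = 1510 × 1010 × 10⁻³ / 1320 = 1.155 kg/(m³·d).

L_v ≈ 1.16 kg bCOD/(m³·d)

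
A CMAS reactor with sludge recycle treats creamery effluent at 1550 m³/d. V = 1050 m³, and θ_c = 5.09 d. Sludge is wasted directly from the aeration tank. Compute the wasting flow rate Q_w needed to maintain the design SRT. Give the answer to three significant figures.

Wasting from the aeration tank: Q_w = V / θ_c = 1050 / 5.09 = 206.3 m³/d.

Q_w ≈ 206 m³/d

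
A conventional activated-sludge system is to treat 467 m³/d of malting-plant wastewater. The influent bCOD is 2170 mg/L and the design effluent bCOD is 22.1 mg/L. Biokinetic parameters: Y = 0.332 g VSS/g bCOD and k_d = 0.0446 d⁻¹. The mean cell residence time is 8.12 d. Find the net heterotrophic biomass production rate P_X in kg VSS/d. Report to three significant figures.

Y_obs = Y / (1 + k_d θ_c) = 0.332 / (1 + 0.0446 × 8.12) = 0.332 / 1.362 = 0.2437.
Substrate removed = Q·(S₀ − S) = 467 m³/d × (2170 − 22.1) g/m³ = 1×10^6 g/d = 1003 kg/d.
P_X = Y_obs · Q(S₀ − S) = 0.2437 × 1003 = 244.5 kg VSS/d.

P_X ≈ 244 kg VSS/d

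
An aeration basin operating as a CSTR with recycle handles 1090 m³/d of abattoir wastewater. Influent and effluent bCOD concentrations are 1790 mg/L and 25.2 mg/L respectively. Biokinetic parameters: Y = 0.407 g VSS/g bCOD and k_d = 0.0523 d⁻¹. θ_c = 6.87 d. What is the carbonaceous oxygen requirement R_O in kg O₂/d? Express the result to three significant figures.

Correct the yield for decay: Y_obs = Y/(1 + k_d θ_c) = 0.407 / (1 + 0.0523 × 6.87) = 0.407 / 1.359 = 0.2994.
Substrate removed = Q·(S₀ − S) = 1090 m³/d × (1790 − 25.2) g/m³ = 1.92×10^6 g/d = 1924 kg/d.
Net sludge production P_X = 0.2994 × 1924 = 576.0 kg VSS/d.
Carbonaceous O₂ demand = substrate oxidised − cell-mass equivalent = 1924 − 1.42 × 576.0 = 1106 kg O₂/d.

R_O ≈ 1110 kg O₂/d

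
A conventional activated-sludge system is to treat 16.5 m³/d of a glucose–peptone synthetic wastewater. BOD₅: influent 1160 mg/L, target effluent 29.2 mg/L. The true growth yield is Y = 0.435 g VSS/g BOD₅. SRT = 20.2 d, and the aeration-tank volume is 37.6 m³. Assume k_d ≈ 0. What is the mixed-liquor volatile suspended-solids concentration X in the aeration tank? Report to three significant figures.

X ≈ 4360 mg/L

X = Y·Q·ΔS·θ_c / V = 0.435 × 16.5 × (1160 − 29.2) × 20.2 / 37.6 = 4360 mg/L.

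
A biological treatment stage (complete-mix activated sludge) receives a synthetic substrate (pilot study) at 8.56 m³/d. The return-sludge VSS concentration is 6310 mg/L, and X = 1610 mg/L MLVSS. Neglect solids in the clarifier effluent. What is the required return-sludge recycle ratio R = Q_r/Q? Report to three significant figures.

Mass balance around the secondary clarifier (neglecting effluent solids): R = X / (X_r − X) = 1610 / (6310 − 1610) = 0.3426.

R ≈ 0.343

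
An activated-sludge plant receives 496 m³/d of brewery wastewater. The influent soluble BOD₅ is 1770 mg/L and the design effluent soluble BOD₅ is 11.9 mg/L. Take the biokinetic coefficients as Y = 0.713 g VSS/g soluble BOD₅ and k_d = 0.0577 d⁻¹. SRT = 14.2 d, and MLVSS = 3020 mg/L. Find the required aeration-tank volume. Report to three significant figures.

V ≈ 1610 m³

From the SRT design equation V = Y Q (S₀−S) θ_c / [X (1 + k_d θ_c)] = 0.713 × 496 × (1770 − 11.9) × 14.2 / [3020 × (1 + 0.0577 × 14.2)] = 8.83×10^6 / 5494 = 1607 m³.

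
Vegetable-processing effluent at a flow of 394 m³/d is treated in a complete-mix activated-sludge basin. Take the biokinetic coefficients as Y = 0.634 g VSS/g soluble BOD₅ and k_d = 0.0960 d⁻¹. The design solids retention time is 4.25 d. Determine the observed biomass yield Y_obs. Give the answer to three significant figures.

The observed yield is Y_obs = Y/(1 + k_d·θ_c) = 0.634 / (1 + 0.0960 × 4.25) = 0.634 / 1.408 = 0.4503 g VSS per g soluble BOD₅ removed.

Y_obs ≈ 0.450 g VSS/g soluble BOD₅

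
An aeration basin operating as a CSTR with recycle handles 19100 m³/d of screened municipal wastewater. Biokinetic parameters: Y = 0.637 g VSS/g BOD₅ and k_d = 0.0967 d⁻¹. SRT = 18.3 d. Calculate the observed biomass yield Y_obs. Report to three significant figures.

Y_obs ≈ 0.230 g VSS/g BOD₅

The observed yield is Y_obs = Y/(1 + k_d·θ_c) = 0.637 / (1 + 0.0967 × 18.3) = 0.637 / 2.770 = 0.2300 g VSS per g BOD₅ removed.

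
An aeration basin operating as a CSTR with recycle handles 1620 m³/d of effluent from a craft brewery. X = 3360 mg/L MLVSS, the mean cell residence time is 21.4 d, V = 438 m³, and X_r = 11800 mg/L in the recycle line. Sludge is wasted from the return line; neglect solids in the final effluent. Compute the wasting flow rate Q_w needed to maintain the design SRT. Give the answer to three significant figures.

Q_w ≈ 5.83 m³/d

Q_w = (V·X)/(θ_c X_r) = 438.0 × 3360 / (21.4 × 11800) = 5.828 m³/d.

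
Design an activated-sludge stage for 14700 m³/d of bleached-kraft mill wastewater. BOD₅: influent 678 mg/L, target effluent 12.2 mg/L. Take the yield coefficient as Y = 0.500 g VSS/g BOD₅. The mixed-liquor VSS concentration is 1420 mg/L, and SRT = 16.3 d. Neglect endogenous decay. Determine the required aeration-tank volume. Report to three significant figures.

With k_d = 0 the design equation reduces to V = Y Q (S₀−S) θ_c / X = 0.500 × 14700 × (678 − 12.2) × 16.3 / 1420 = 56173 m³.

V ≈ 56200 m³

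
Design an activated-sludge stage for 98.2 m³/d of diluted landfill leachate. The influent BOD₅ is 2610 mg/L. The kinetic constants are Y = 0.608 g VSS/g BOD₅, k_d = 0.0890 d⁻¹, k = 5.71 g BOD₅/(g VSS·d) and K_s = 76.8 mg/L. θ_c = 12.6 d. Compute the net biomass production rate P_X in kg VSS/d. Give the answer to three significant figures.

P_X ≈ 73.3 kg VSS/d

Effluent substrate depends only on kinetics and SRT: S = K_s(1 + k_d θ_c) / [θ_c(Yk − k_d) − 1] = 76.8 × (1 + 0.0890 × 12.6) / [12.6 × (0.608 × 5.71 − 0.0890) − 1] = 162.9 / 41.62 = 3.914 mg/L.
Observed yield with endogenous decay: Y_obs = Y / (1 + k_d·θ_c) = 0.608 / (1 + 0.0890 × 12.6) = 0.608 / 2.121 = 0.2866 g VSS/g BOD₅.
Mass of BOD₅ removed per day: Q(S₀ − S) = 98.2 × 2606 g/m³ = 255.9 kg/d.
P_X = Y_obs · Q(S₀ − S) = 0.2866 × 255.9 = 73.35 kg VSS/d.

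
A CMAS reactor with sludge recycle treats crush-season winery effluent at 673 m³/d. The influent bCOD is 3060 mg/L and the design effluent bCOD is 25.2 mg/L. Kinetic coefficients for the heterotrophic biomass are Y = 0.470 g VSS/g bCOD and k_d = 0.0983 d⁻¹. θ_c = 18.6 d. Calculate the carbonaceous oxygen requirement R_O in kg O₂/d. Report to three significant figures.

R_O ≈ 1560 kg O₂/d

The observed yield is Y_obs = Y/(1 + k_d·θ_c) = 0.470 / (1 + 0.0983 × 18.6) = 0.470 / 2.828 = 0.1662 g VSS per g bCOD removed.
Substrate removed = Q·(S₀ − S) = 673 m³/d × (3060 − 25.2) g/m³ = 2.04×10^6 g/d = 2042 kg/d.
Net sludge production P_X = 0.1662 × 2042 = 339.4 kg VSS/d.
R_O = Q·ΔS − 1.42 P_X = 2042 − 481.9 = 1560 kg O₂/d.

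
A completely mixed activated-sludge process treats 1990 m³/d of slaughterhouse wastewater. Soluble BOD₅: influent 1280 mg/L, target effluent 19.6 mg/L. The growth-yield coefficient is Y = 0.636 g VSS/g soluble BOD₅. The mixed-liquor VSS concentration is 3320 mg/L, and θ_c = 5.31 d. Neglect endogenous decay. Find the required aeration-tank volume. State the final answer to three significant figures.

V ≈ 2550 m³

With k_d = 0 the design equation reduces to V = Y Q (S₀−S) θ_c / X = 0.636 × 1990 × (1280 − 19.6) × 5.31 / 3320 = 2551 m³.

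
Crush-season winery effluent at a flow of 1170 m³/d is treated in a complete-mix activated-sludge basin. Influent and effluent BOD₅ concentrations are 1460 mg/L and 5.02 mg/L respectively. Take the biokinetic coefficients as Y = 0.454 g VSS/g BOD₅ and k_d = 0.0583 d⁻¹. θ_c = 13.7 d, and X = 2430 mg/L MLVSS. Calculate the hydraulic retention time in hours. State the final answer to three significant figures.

τ ≈ 49.7 h

From the SRT design equation V = Y Q (S₀−S) θ_c / [X (1 + k_d θ_c)] = 0.454 × 1170 × (1460 − 5.02) × 13.7 / [2430 × (1 + 0.0583 × 13.7)] = 1.06×10^7 / 4371 = 2422 m³.
τ = V/Q = 2422/1170 = 2.070 d, or 49.69 h.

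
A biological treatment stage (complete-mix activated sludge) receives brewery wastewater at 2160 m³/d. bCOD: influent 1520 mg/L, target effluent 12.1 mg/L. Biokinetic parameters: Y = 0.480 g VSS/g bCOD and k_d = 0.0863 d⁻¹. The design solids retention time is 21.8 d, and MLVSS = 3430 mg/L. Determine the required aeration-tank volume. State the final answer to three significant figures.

From the SRT design equation V = Y Q (S₀−S) θ_c / [X (1 + k_d θ_c)] = 0.480 × 2160 × (1520 − 12.1) × 21.8 / [3430 × (1 + 0.0863 × 21.8)] = 3.41×10^7 / 9883 = 3449 m³.

V ≈ 3450 m³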